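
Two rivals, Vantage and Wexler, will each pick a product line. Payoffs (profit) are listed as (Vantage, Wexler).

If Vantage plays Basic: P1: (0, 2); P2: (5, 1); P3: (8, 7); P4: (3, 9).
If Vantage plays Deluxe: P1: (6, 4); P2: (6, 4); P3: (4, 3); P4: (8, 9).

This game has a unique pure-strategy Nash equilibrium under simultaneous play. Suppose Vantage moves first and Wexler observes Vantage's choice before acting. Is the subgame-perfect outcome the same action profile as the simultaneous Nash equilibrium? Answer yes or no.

Wexler best-responds to each possible Vantage move:
- Basic: BR = P4, leader payoff 3.
- Deluxe: BR = P4, leader payoff 8.
Vantage's induced payoffs are 3, 8, so Vantage commits to Deluxe. Subgame-perfect outcome: (Deluxe, P4) with payoffs (8, 9).
Under simultaneous play:
Vantage's best replies: P1→Deluxe; P2→Deluxe; P3→Basic; P4→Deluxe.
Wexler's best replies: Basic→P4; Deluxe→P4.
The unique mutual best reply is (Deluxe, P4), giving (8, 9).
Sequential outcome (Deluxe, P4) coincides with the Nash profile (Deluxe, P4).

yes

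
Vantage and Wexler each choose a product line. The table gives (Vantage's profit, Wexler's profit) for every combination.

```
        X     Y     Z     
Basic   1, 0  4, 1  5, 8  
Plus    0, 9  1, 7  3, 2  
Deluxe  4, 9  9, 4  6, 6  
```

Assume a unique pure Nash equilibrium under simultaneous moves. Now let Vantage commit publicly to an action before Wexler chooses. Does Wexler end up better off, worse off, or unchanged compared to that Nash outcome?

Wexler best-responds to each possible Vantage move:
- Basic: BR = Z, leader payoff 5.
- Plus: BR = X, leader payoff 0.
- Deluxe: BR = X, leader payoff 4.
Vantage's induced payoffs are 5, 0, 4, so Vantage commits to Basic. Subgame-perfect outcome: (Basic, Z) with payoffs (5, 8).
Now find the simultaneous Nash equilibrium.
Vantage's best replies: X→Deluxe; Y→Deluxe; Z→Deluxe.
Wexler's best replies: Basic→Z; Plus→X; Deluxe→X.
Only (Deluxe, X) has each player best-responding; Nash payoffs (4, 9).
Wexler earns 8 sequentially versus 9 at the Nash outcome: worse off.

worse off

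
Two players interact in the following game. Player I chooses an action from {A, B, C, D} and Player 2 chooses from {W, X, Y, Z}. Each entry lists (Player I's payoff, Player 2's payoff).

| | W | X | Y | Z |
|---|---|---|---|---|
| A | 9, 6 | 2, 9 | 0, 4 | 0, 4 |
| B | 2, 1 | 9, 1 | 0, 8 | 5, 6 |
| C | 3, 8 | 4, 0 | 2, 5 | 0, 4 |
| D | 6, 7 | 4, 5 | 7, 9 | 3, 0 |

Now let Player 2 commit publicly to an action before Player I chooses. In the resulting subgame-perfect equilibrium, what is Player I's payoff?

Solve by backward induction (Player 2 leads).
- W → Player I plays A (best of 9, 2, 3, 6); Player 2 gets 6.
- X → Player I plays B (best of 2, 9, 4, 4); Player 2 gets 1.
- Y → Player I plays D (best of 0, 0, 2, 7); Player 2 gets 9.
- Z → Player I plays B (best of 0, 5, 0, 3); Player 2 gets 6.
Among 6, 1, 9, 6, the best is 9 at Y. Subgame-perfect outcome: (D, Y) with payoffs (7, 9).

7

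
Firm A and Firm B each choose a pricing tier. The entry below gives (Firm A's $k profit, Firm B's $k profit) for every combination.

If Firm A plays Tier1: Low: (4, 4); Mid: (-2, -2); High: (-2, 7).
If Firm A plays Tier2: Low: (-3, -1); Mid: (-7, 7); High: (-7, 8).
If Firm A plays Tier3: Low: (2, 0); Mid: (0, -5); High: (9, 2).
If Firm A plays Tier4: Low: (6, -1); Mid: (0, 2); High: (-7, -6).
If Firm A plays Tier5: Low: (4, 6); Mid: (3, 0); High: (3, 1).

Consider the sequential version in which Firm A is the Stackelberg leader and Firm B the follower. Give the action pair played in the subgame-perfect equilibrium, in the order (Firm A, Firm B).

Solve by backward induction (Firm A leads).
- Tier1: BR = High, leader payoff -2.
- Tier2: BR = High, leader payoff -7.
- Tier3: BR = High, leader payoff 9.
- Tier4: BR = Mid, leader payoff 0.
- Tier5: BR = Low, leader payoff 4.
Firm A's induced payoffs are -2, -7, 9, 0, 4, so Firm A commits to Tier3. Subgame-perfect outcome: (Tier3, High) with payoffs (9, 2).

(Tier3, High)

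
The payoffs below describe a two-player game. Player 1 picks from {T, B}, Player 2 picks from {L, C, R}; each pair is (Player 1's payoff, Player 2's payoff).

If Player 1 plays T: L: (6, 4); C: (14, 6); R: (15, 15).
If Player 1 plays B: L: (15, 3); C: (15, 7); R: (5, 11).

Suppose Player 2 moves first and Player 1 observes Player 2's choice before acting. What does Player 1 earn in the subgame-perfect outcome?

Player 1 best-responds to each possible Player 2 move:
- L → Player 1 plays B (best of 6, 15); Player 2 gets 3.
- C → Player 1 plays B (best of 14, 15); Player 2 gets 7.
- R → Player 1 plays T (best of 15, 5); Player 2 gets 15.
Maximizing over 3, 7, 15, Player 2 chooses R. Subgame-perfect outcome: (T, R) with payoffs (15, 15).

15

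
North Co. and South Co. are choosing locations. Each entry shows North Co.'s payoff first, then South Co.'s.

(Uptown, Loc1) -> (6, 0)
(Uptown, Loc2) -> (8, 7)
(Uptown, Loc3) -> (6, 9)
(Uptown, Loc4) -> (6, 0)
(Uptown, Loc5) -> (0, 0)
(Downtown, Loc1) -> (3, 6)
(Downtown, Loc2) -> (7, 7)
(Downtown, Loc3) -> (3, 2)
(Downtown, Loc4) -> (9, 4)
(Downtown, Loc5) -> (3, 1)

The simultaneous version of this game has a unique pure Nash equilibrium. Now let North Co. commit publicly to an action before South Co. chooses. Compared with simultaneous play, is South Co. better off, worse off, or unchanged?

worse off

South Co. best-responds to each possible North Co. move:
- Uptown: BR = Loc3, leader payoff 6.
- Downtown: BR = Loc2, leader payoff 7.
Among 6, 7, the best is 7 at Downtown. Subgame-perfect outcome: (Downtown, Loc2) with payoffs (7, 7).
Under simultaneous play:
North Co.'s best replies: Loc1→Uptown; Loc2→Uptown; Loc3→Uptown; Loc4→Downtown; Loc5→Downtown.
South Co.'s best replies: Uptown→Loc3; Downtown→Loc2.
The unique mutual best reply is (Uptown, Loc3), giving (6, 9).
South Co. earns 7 sequentially versus 9 at the Nash outcome: worse off.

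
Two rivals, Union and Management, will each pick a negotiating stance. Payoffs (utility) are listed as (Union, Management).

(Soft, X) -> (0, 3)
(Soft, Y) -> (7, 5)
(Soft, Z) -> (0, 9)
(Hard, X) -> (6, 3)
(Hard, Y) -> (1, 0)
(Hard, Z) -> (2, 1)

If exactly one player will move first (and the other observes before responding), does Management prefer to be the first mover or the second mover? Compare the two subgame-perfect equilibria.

first

If Union leads: Management's best replies are Soft→Z, Hard→X; Union's induced payoffs 0, 6; outcome (Hard, X), payoffs (6, 3).
If Management leads: Union's best replies are X→Hard, Y→Soft, Z→Hard; Management's induced payoffs 3, 5, 1; outcome (Soft, Y), payoffs (7, 5).
Management gets 5 moving first and 3 moving second, so Management prefers to move first.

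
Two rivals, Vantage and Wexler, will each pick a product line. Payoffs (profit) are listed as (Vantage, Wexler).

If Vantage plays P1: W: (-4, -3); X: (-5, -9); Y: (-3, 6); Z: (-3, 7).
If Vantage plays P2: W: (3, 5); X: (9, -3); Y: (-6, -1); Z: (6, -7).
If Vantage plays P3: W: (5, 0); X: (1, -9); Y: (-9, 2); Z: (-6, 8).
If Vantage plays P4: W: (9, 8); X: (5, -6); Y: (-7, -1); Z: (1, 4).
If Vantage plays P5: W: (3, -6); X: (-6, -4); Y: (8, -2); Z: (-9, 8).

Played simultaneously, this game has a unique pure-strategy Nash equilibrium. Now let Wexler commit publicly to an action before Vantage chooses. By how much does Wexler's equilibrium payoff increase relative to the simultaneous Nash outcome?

Solve by backward induction (Wexler leads).
- W → Vantage plays P4 (best of -4, 3, 5, 9, 3); Wexler gets 8.
- X → Vantage plays P2 (best of -5, 9, 1, 5, -6); Wexler gets -3.
- Y → Vantage plays P5 (best of -3, -6, -9, -7, 8); Wexler gets -2.
- Z → Vantage plays P2 (best of -3, 6, -6, 1, -9); Wexler gets -7.
Wexler's induced payoffs are 8, -3, -2, -7, so Wexler commits to W. Subgame-perfect outcome: (P4, W) with payoffs (9, 8).
Now find the simultaneous Nash equilibrium.
Vantage's best replies: W→P4; X→P2; Y→P5; Z→P2.
Wexler's best replies: P1→Z; P2→W; P3→Z; P4→W; P5→Z.
The unique mutual best reply is (P4, W), giving (9, 8).
Wexler's commitment gain: 8 − 8 = 0.

0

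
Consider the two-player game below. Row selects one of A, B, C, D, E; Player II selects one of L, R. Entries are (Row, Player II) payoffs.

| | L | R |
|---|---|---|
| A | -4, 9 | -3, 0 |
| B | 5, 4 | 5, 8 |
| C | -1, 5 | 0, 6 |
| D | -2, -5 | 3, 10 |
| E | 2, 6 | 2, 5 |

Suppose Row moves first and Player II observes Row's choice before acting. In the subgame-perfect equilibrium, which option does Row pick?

Player II best-responds to each possible Row move:
- A → Player II plays L (best of 9, 0); Row gets -4.
- B → Player II plays R (best of 4, 8); Row gets 5.
- C → Player II plays R (best of 5, 6); Row gets 0.
- D → Player II plays R (best of -5, 10); Row gets 3.
- E → Player II plays L (best of 6, 5); Row gets 2.
Maximizing over -4, 5, 0, 3, 2, Row chooses B. Subgame-perfect outcome: (B, R) with payoffs (5, 8).

B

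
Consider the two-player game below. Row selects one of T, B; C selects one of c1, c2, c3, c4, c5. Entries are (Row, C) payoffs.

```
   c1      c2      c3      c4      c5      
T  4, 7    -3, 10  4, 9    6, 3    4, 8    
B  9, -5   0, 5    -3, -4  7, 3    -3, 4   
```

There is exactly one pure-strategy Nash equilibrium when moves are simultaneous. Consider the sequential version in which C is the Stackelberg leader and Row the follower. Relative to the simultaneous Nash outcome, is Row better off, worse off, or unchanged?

better off

Solve by backward induction (C leads).
- c1: BR = B, leader payoff -5.
- c2: BR = B, leader payoff 5.
- c3: BR = T, leader payoff 9.
- c4: BR = B, leader payoff 3.
- c5: BR = T, leader payoff 8.
Among -5, 5, 9, 3, 8, the best is 9 at c3. Subgame-perfect outcome: (T, c3) with payoffs (4, 9).
Under simultaneous play:
Row's best replies: c1→B; c2→B; c3→T; c4→B; c5→T.
C's best replies: T→c2; B→c2.
Only (B, c2) has each player best-responding; Nash payoffs (0, 5).
Row earns 4 sequentially versus 0 at the Nash outcome: better off.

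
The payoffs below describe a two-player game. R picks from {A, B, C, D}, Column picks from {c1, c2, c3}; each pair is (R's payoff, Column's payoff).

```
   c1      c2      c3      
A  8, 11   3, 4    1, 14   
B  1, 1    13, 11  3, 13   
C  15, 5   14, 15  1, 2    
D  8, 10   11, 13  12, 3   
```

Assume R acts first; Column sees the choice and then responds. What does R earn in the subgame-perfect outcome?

14

Solve by backward induction (R leads).
- A → Column plays c3 (best of 11, 4, 14); R gets 1.
- B → Column plays c3 (best of 1, 11, 13); R gets 3.
- C → Column plays c2 (best of 5, 15, 2); R gets 14.
- D → Column plays c2 (best of 10, 13, 3); R gets 11.
Among 1, 3, 14, 11, the best is 14 at C. Subgame-perfect outcome: (C, c2) with payoffs (14, 15).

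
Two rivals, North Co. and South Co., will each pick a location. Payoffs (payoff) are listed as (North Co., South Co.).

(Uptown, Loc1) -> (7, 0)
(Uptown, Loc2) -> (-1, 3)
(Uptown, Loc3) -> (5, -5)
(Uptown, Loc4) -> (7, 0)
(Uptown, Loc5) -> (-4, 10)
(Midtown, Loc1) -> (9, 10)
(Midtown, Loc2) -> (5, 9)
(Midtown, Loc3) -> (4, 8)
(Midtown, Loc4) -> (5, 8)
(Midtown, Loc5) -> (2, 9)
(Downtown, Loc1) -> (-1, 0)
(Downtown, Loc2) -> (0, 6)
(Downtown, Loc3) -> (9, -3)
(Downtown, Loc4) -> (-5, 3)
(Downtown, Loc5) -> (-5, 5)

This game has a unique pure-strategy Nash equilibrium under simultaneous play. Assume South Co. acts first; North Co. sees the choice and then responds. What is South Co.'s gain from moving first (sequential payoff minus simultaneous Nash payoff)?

0

Solve by backward induction (South Co. leads).
- Loc1: BR = Midtown, leader payoff 10.
- Loc2: BR = Midtown, leader payoff 9.
- Loc3: BR = Downtown, leader payoff -3.
- Loc4: BR = Uptown, leader payoff 0.
- Loc5: BR = Midtown, leader payoff 9.
Among 10, 9, -3, 0, 9, the best is 10 at Loc1. Subgame-perfect outcome: (Midtown, Loc1) with payoffs (9, 10).
Now find the simultaneous Nash equilibrium.
North Co.'s best replies: Loc1→Midtown; Loc2→Midtown; Loc3→Downtown; Loc4→Uptown; Loc5→Midtown.
South Co.'s best replies: Uptown→Loc5; Midtown→Loc1; Downtown→Loc2.
The unique mutual best reply is (Midtown, Loc1), giving (9, 10).
South Co.'s commitment gain: 10 − 10 = 0.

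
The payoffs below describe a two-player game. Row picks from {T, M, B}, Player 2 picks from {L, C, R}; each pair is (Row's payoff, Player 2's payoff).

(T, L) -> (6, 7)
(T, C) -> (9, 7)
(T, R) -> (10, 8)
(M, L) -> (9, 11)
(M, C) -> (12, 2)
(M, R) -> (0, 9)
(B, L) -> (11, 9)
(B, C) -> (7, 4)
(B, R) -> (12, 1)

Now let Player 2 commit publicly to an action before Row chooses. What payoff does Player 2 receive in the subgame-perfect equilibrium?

Work backward from Row's decision.
- L → Row plays B (best of 6, 9, 11); Player 2 gets 9.
- C → Row plays M (best of 9, 12, 7); Player 2 gets 2.
- R → Row plays B (best of 10, 0, 12); Player 2 gets 1.
Among 9, 2, 1, the best is 9 at L. Subgame-perfect outcome: (B, L) with payoffs (11, 9).

9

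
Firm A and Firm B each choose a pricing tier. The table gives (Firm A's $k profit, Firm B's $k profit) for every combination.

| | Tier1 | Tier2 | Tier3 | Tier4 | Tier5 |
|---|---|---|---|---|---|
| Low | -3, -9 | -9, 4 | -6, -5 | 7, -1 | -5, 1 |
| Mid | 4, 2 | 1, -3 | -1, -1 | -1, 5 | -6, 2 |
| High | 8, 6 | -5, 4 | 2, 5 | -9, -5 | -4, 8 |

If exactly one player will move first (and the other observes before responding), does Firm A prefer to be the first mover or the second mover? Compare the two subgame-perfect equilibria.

If Firm A leads: Firm B's best replies are Low→Tier2, Mid→Tier4, High→Tier5; Firm A's induced payoffs -9, -1, -4; outcome (Mid, Tier4), payoffs (-1, 5).
If Firm B leads: Firm A's best replies are Tier1→High, Tier2→Mid, Tier3→High, Tier4→Low, Tier5→High; Firm B's induced payoffs 6, -3, 5, -1, 8; outcome (High, Tier5), payoffs (-4, 8).
Firm A gets -1 moving first and -4 moving second, so Firm A prefers to move first.

first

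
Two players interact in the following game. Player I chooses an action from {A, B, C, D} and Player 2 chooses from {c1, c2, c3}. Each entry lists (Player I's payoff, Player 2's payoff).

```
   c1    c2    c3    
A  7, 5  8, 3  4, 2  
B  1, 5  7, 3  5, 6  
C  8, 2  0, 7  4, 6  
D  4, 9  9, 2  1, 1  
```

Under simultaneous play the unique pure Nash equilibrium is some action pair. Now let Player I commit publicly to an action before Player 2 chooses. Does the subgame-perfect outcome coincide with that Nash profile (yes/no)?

Work backward from Player 2's decision.
- A: Player 2 compares 5, 3, 2 and picks c1; Player I would get 7.
- B: Player 2 compares 5, 3, 6 and picks c3; Player I would get 5.
- C: Player 2 compares 2, 7, 6 and picks c2; Player I would get 0.
- D: Player 2 compares 9, 2, 1 and picks c1; Player I would get 4.
Player I's induced payoffs are 7, 5, 0, 4, so Player I commits to A. Subgame-perfect outcome: (A, c1) with payoffs (7, 5).
For the simultaneous game, intersect best replies.
Player I's best replies: c1→C; c2→D; c3→B.
Player 2's best replies: A→c1; B→c3; C→c2; D→c1.
The unique mutual best reply is (B, c3), giving (5, 6).
Sequential outcome (A, c1) differs from the Nash profile (B, c3).

no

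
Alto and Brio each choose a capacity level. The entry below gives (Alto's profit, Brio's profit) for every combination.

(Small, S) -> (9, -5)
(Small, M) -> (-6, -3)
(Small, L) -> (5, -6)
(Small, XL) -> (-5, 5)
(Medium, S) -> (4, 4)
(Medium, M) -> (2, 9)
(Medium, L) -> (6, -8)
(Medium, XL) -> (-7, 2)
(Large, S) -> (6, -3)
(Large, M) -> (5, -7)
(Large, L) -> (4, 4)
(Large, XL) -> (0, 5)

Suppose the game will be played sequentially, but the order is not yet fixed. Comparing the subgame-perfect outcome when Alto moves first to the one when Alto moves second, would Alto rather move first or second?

If Alto leads: Brio's best replies are Small→XL, Medium→M, Large→XL; Alto's induced payoffs -5, 2, 0; outcome (Medium, M), payoffs (2, 9).
If Brio leads: Alto's best replies are S→Small, M→Large, L→Medium, XL→Large; Brio's induced payoffs -5, -7, -8, 5; outcome (Large, XL), payoffs (0, 5).
Alto gets 2 moving first and 0 moving second, so Alto prefers to move first.

first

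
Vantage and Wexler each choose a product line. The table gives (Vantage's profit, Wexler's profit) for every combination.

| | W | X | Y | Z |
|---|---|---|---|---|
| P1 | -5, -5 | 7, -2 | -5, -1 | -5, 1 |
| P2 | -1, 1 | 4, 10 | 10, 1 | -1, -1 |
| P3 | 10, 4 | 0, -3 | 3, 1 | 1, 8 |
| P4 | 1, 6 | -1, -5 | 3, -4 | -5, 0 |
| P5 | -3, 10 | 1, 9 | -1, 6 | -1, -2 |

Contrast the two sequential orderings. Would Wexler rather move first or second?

second

If Vantage leads: Wexler's best replies are P1→Z, P2→X, P3→Z, P4→W, P5→W; Vantage's induced payoffs -5, 4, 1, 1, -3; outcome (P2, X), payoffs (4, 10).
If Wexler leads: Vantage's best replies are W→P3, X→P1, Y→P2, Z→P3; Wexler's induced payoffs 4, -2, 1, 8; outcome (P3, Z), payoffs (1, 8).
Wexler gets 8 moving first and 10 moving second, so Wexler prefers to move second.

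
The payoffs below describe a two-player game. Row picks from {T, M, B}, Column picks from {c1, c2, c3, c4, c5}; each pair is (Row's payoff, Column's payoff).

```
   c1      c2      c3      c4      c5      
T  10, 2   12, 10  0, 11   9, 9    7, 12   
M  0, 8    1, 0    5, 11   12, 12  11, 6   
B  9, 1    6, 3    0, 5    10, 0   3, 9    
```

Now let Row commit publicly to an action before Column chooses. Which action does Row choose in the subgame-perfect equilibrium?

M

Work backward from Column's decision.
- T: BR = c5, leader payoff 7.
- M: BR = c4, leader payoff 12.
- B: BR = c5, leader payoff 3.
Among 7, 12, 3, the best is 12 at M. Subgame-perfect outcome: (M, c4) with payoffs (12, 12).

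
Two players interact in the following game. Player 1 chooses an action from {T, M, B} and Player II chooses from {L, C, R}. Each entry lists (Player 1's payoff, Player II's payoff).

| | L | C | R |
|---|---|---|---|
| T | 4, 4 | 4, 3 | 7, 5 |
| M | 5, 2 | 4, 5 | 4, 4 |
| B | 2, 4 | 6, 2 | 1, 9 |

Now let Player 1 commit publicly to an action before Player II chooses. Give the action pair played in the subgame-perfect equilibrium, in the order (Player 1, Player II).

Work backward from Player II's decision.
- T: Player II compares 4, 3, 5 and picks R; Player 1 would get 7.
- M: Player II compares 2, 5, 4 and picks C; Player 1 would get 4.
- B: Player II compares 4, 2, 9 and picks R; Player 1 would get 1.
Player 1's induced payoffs are 7, 4, 1, so Player 1 commits to T. Subgame-perfect outcome: (T, R) with payoffs (7, 5).

(T, R)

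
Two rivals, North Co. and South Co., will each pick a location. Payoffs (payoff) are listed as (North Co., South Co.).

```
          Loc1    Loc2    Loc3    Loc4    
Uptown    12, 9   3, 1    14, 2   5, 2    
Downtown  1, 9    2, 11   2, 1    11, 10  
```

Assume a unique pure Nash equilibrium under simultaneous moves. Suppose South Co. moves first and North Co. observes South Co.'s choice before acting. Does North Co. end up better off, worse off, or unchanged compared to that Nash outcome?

Solve by backward induction (South Co. leads).
- Loc1 → North Co. plays Uptown (best of 12, 1); South Co. gets 9.
- Loc2 → North Co. plays Uptown (best of 3, 2); South Co. gets 1.
- Loc3 → North Co. plays Uptown (best of 14, 2); South Co. gets 2.
- Loc4 → North Co. plays Downtown (best of 5, 11); South Co. gets 10.
South Co.'s induced payoffs are 9, 1, 2, 10, so South Co. commits to Loc4. Subgame-perfect outcome: (Downtown, Loc4) with payoffs (11, 10).
For the simultaneous game, intersect best replies.
North Co.'s best replies: Loc1→Uptown; Loc2→Uptown; Loc3→Uptown; Loc4→Downtown.
South Co.'s best replies: Uptown→Loc1; Downtown→Loc2.
The unique mutual best reply is (Uptown, Loc1), giving (12, 9).
North Co. earns 11 sequentially versus 12 at the Nash outcome: worse off.

worse off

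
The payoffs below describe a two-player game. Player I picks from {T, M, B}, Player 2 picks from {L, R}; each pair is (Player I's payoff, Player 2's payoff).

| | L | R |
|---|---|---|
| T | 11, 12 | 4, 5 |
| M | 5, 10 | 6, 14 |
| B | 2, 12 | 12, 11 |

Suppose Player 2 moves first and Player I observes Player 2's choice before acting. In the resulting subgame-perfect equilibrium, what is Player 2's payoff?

Player I best-responds to each possible Player 2 move:
- L: BR = T, leader payoff 12.
- R: BR = B, leader payoff 11.
Player 2's induced payoffs are 12, 11, so Player 2 commits to L. Subgame-perfect outcome: (T, L) with payoffs (11, 12).

12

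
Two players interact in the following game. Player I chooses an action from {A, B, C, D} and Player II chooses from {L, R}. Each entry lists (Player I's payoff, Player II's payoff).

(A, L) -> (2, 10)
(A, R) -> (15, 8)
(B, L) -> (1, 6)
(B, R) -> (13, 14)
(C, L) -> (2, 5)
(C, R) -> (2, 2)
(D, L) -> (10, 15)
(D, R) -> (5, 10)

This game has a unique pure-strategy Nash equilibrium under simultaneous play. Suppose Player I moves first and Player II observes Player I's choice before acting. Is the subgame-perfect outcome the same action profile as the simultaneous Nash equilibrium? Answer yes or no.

Backward induction with Player I moving first.
- A: BR = L, leader payoff 2.
- B: BR = R, leader payoff 13.
- C: BR = L, leader payoff 2.
- D: BR = L, leader payoff 10.
Player I's induced payoffs are 2, 13, 2, 10, so Player I commits to B. Subgame-perfect outcome: (B, R) with payoffs (13, 14).
Now find the simultaneous Nash equilibrium.
Player I's best replies: L→D; R→A.
Player II's best replies: A→L; B→R; C→L; D→L.
Only (D, L) has each player best-responding; Nash payoffs (10, 15).
Sequential outcome (B, R) differs from the Nash profile (D, L).

no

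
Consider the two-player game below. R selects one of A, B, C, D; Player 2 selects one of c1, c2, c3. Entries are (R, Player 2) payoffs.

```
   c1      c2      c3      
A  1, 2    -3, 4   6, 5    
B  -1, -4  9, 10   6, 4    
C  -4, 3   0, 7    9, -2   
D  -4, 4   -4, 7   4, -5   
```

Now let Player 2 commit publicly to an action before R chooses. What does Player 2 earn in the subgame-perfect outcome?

Backward induction with Player 2 moving first.
- c1: R compares 1, -1, -4, -4 and picks A; Player 2 would get 2.
- c2: R compares -3, 9, 0, -4 and picks B; Player 2 would get 10.
- c3: R compares 6, 6, 9, 4 and picks C; Player 2 would get -2.
Player 2's induced payoffs are 2, 10, -2, so Player 2 commits to c2. Subgame-perfect outcome: (B, c2) with payoffs (9, 10).

10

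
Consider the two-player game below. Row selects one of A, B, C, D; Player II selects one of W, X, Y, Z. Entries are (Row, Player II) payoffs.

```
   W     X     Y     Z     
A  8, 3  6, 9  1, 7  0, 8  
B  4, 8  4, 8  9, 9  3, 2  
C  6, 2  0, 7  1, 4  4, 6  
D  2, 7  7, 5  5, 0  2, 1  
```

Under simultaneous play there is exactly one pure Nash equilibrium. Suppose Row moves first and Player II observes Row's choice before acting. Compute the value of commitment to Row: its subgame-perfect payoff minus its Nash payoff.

Work backward from Player II's decision.
- A → Player II plays X (best of 3, 9, 7, 8); Row gets 6.
- B → Player II plays Y (best of 8, 8, 9, 2); Row gets 9.
- C → Player II plays X (best of 2, 7, 4, 6); Row gets 0.
- D → Player II plays W (best of 7, 5, 0, 1); Row gets 2.
Maximizing over 6, 9, 0, 2, Row chooses B. Subgame-perfect outcome: (B, Y) with payoffs (9, 9).
For the simultaneous game, intersect best replies.
Row's best replies: W→A; X→D; Y→B; Z→C.
Player II's best replies: A→X; B→Y; C→X; D→W.
The unique mutual best reply is (B, Y), giving (9, 9).
Row's commitment gain: 9 − 9 = 0.

0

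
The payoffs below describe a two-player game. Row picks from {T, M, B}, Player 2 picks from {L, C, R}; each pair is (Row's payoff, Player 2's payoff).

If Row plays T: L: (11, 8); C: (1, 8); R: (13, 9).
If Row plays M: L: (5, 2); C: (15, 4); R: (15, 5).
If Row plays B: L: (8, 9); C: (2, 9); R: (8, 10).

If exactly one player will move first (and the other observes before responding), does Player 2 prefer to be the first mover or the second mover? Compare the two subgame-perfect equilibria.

If Row leads: Player 2's best replies are T→R, M→R, B→R; Row's induced payoffs 13, 15, 8; outcome (M, R), payoffs (15, 5).
If Player 2 leads: Row's best replies are L→T, C→M, R→M; Player 2's induced payoffs 8, 4, 5; outcome (T, L), payoffs (11, 8).
Player 2 gets 8 moving first and 5 moving second, so Player 2 prefers to move first.

first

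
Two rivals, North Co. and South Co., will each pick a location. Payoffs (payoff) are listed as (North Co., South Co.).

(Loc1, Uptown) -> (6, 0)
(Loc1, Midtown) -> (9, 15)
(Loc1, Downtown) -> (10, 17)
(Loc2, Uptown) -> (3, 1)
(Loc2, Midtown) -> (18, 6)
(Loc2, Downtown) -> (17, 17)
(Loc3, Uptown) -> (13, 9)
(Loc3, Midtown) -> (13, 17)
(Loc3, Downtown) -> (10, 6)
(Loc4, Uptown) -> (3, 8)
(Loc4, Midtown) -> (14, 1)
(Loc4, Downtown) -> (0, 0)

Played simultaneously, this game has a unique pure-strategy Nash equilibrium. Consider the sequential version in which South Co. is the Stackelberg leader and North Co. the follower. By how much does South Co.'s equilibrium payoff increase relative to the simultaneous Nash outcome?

0

Solve by backward induction (South Co. leads).
- Uptown → North Co. plays Loc3 (best of 6, 3, 13, 3); South Co. gets 9.
- Midtown → North Co. plays Loc2 (best of 9, 18, 13, 14); South Co. gets 6.
- Downtown → North Co. plays Loc2 (best of 10, 17, 10, 0); South Co. gets 17.
Maximizing over 9, 6, 17, South Co. chooses Downtown. Subgame-perfect outcome: (Loc2, Downtown) with payoffs (17, 17).
Under simultaneous play:
North Co.'s best replies: Uptown→Loc3; Midtown→Loc2; Downtown→Loc2.
South Co.'s best replies: Loc1→Downtown; Loc2→Downtown; Loc3→Midtown; Loc4→Uptown.
Only (Loc2, Downtown) has each player best-responding; Nash payoffs (17, 17).
South Co.'s commitment gain: 17 − 17 = 0.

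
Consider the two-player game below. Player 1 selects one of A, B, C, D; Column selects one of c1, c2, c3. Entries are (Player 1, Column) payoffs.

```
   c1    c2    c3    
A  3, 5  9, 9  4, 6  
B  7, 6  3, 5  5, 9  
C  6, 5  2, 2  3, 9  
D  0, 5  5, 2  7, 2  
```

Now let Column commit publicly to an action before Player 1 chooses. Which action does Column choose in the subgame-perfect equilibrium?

c2

Backward induction with Column moving first.
- c1 → Player 1 plays B (best of 3, 7, 6, 0); Column gets 6.
- c2 → Player 1 plays A (best of 9, 3, 2, 5); Column gets 9.
- c3 → Player 1 plays D (best of 4, 5, 3, 7); Column gets 2.
Maximizing over 6, 9, 2, Column chooses c2. Subgame-perfect outcome: (A, c2) with payoffs (9, 9).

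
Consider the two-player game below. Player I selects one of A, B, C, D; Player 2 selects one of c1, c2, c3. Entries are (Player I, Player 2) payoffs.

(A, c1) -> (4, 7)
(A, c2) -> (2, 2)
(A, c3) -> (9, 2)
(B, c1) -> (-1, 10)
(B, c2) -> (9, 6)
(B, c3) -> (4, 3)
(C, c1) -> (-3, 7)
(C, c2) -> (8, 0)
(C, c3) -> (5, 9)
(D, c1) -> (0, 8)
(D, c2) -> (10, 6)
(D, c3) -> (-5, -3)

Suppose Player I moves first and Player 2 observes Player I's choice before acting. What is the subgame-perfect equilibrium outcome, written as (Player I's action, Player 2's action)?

(C, c3)

Backward induction with Player I moving first.
- A: Player 2 compares 7, 2, 2 and picks c1; Player I would get 4.
- B: Player 2 compares 10, 6, 3 and picks c1; Player I would get -1.
- C: Player 2 compares 7, 0, 9 and picks c3; Player I would get 5.
- D: Player 2 compares 8, 6, -3 and picks c1; Player I would get 0.
Among 4, -1, 5, 0, the best is 5 at C. Subgame-perfect outcome: (C, c3) with payoffs (5, 9).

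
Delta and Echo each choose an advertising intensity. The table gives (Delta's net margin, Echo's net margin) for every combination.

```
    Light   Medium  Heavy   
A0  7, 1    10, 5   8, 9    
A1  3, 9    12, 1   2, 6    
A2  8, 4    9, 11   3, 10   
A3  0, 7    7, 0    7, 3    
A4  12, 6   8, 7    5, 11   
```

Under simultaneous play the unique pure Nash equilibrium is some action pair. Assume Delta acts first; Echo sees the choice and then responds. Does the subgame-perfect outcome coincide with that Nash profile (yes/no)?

no

Backward induction with Delta moving first.
- A0 → Echo plays Heavy (best of 1, 5, 9); Delta gets 8.
- A1 → Echo plays Light (best of 9, 1, 6); Delta gets 3.
- A2 → Echo plays Medium (best of 4, 11, 10); Delta gets 9.
- A3 → Echo plays Light (best of 7, 0, 3); Delta gets 0.
- A4 → Echo plays Heavy (best of 6, 7, 11); Delta gets 5.
Delta's induced payoffs are 8, 3, 9, 0, 5, so Delta commits to A2. Subgame-perfect outcome: (A2, Medium) with payoffs (9, 11).
Now find the simultaneous Nash equilibrium.
Delta's best replies: Light→A4; Medium→A1; Heavy→A0.
Echo's best replies: A0→Heavy; A1→Light; A2→Medium; A3→Light; A4→Heavy.
Only (A0, Heavy) has each player best-responding; Nash payoffs (8, 9).
Sequential outcome (A2, Medium) differs from the Nash profile (A0, Heavy).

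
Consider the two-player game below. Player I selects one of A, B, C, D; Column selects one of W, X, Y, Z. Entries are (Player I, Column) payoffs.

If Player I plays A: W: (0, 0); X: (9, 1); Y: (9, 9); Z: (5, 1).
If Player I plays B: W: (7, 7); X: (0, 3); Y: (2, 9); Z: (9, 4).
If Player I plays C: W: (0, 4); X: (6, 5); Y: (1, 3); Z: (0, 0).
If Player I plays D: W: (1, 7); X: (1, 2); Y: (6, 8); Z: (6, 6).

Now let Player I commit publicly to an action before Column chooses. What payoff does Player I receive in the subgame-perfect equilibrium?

9

Column best-responds to each possible Player I move:
- A: Column compares 0, 1, 9, 1 and picks Y; Player I would get 9.
- B: Column compares 7, 3, 9, 4 and picks Y; Player I would get 2.
- C: Column compares 4, 5, 3, 0 and picks X; Player I would get 6.
- D: Column compares 7, 2, 8, 6 and picks Y; Player I would get 6.
Among 9, 2, 6, 6, the best is 9 at A. Subgame-perfect outcome: (A, Y) with payoffs (9, 9).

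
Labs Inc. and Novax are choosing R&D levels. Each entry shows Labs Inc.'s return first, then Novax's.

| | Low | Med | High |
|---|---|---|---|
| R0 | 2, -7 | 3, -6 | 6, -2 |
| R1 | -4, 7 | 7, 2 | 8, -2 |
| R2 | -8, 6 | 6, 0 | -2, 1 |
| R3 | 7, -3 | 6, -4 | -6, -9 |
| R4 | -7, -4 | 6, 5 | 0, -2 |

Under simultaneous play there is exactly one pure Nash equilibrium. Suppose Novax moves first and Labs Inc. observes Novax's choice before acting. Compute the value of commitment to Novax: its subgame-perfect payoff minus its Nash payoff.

Work backward from Labs Inc.'s decision.
- Low: BR = R3, leader payoff -3.
- Med: BR = R1, leader payoff 2.
- High: BR = R1, leader payoff -2.
Novax's induced payoffs are -3, 2, -2, so Novax commits to Med. Subgame-perfect outcome: (R1, Med) with payoffs (7, 2).
For the simultaneous game, intersect best replies.
Labs Inc.'s best replies: Low→R3; Med→R1; High→R1.
Novax's best replies: R0→High; R1→Low; R2→Low; R3→Low; R4→Med.
The unique mutual best reply is (R3, Low), giving (7, -3).
Novax's commitment gain: 2 − -3 = 5.

5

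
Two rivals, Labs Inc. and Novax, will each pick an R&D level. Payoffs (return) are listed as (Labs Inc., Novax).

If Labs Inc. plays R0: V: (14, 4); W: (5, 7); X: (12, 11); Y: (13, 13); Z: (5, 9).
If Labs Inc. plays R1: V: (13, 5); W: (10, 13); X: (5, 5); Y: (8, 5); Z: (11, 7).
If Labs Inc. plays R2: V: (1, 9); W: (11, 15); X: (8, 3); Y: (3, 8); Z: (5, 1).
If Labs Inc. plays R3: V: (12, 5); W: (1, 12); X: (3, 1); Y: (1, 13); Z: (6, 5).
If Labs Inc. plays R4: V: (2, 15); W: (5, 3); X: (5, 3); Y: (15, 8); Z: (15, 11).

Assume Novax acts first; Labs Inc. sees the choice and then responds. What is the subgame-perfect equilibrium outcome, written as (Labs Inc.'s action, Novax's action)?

Work backward from Labs Inc.'s decision.
- V → Labs Inc. plays R0 (best of 14, 13, 1, 12, 2); Novax gets 4.
- W → Labs Inc. plays R2 (best of 5, 10, 11, 1, 5); Novax gets 15.
- X → Labs Inc. plays R0 (best of 12, 5, 8, 3, 5); Novax gets 11.
- Y → Labs Inc. plays R4 (best of 13, 8, 3, 1, 15); Novax gets 8.
- Z → Labs Inc. plays R4 (best of 5, 11, 5, 6, 15); Novax gets 11.
Novax's induced payoffs are 4, 15, 11, 8, 11, so Novax commits to W. Subgame-perfect outcome: (R2, W) with payoffs (11, 15).

(R2, W)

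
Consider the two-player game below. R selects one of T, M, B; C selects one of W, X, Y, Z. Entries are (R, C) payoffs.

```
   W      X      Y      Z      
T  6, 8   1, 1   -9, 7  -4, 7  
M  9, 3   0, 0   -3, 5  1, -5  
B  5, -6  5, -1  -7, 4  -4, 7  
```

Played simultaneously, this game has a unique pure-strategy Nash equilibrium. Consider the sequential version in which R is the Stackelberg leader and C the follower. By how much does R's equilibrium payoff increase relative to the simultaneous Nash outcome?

Work backward from C's decision.
- T: BR = W, leader payoff 6.
- M: BR = Y, leader payoff -3.
- B: BR = Z, leader payoff -4.
Among 6, -3, -4, the best is 6 at T. Subgame-perfect outcome: (T, W) with payoffs (6, 8).
For the simultaneous game, intersect best replies.
R's best replies: W→M; X→B; Y→M; Z→M.
C's best replies: T→W; M→Y; B→Z.
Only (M, Y) has each player best-responding; Nash payoffs (-3, 5).
R's commitment gain: 6 − -3 = 9.

9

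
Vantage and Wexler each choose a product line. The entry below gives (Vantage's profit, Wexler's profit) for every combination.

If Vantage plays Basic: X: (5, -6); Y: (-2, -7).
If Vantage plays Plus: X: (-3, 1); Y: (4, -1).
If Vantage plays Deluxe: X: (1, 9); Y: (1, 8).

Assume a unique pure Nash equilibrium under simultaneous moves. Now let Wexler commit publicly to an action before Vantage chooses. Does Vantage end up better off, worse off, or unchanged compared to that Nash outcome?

Solve by backward induction (Wexler leads).
- X → Vantage plays Basic (best of 5, -3, 1); Wexler gets -6.
- Y → Vantage plays Plus (best of -2, 4, 1); Wexler gets -1.
Among -6, -1, the best is -1 at Y. Subgame-perfect outcome: (Plus, Y) with payoffs (4, -1).
Under simultaneous play:
Vantage's best replies: X→Basic; Y→Plus.
Wexler's best replies: Basic→X; Plus→X; Deluxe→X.
The unique mutual best reply is (Basic, X), giving (5, -6).
Vantage earns 4 sequentially versus 5 at the Nash outcome: worse off.

worse off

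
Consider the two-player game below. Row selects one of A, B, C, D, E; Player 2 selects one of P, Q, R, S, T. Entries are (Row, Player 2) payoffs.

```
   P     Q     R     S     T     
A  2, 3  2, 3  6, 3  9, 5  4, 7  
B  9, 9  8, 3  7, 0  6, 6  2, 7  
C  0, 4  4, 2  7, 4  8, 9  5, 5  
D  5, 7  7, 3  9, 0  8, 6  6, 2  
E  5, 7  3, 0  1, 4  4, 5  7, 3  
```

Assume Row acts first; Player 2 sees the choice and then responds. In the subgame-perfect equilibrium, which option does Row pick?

Solve by backward induction (Row leads).
- A: Player 2 compares 3, 3, 3, 5, 7 and picks T; Row would get 4.
- B: Player 2 compares 9, 3, 0, 6, 7 and picks P; Row would get 9.
- C: Player 2 compares 4, 2, 4, 9, 5 and picks S; Row would get 8.
- D: Player 2 compares 7, 3, 0, 6, 2 and picks P; Row would get 5.
- E: Player 2 compares 7, 0, 4, 5, 3 and picks P; Row would get 5.
Among 4, 9, 8, 5, 5, the best is 9 at B. Subgame-perfect outcome: (B, P) with payoffs (9, 9).

B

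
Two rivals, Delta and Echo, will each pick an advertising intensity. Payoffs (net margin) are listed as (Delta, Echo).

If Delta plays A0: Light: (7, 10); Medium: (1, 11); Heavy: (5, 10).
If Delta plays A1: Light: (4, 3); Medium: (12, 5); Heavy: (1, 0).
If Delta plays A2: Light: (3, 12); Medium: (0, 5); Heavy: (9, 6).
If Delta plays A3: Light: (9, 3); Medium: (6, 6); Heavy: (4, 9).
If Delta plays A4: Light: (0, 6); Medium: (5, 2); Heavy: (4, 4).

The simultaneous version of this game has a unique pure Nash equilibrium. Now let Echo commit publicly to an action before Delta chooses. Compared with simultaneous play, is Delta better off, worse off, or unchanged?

Backward induction with Echo moving first.
- Light: BR = A3, leader payoff 3.
- Medium: BR = A1, leader payoff 5.
- Heavy: BR = A2, leader payoff 6.
Maximizing over 3, 5, 6, Echo chooses Heavy. Subgame-perfect outcome: (A2, Heavy) with payoffs (9, 6).
Now find the simultaneous Nash equilibrium.
Delta's best replies: Light→A3; Medium→A1; Heavy→A2.
Echo's best replies: A0→Medium; A1→Medium; A2→Light; A3→Heavy; A4→Light.
The unique mutual best reply is (A1, Medium), giving (12, 5).
Delta earns 9 sequentially versus 12 at the Nash outcome: worse off.

worse off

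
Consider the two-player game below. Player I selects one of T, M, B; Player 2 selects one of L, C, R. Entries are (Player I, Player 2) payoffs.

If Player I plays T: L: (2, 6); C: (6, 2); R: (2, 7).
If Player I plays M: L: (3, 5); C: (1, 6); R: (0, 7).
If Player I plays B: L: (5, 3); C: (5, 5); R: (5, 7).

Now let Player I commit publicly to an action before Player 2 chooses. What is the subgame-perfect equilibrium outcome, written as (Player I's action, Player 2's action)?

(B, R)

Solve by backward induction (Player I leads).
- T → Player 2 plays R (best of 6, 2, 7); Player I gets 2.
- M → Player 2 plays R (best of 5, 6, 7); Player I gets 0.
- B → Player 2 plays R (best of 3, 5, 7); Player I gets 5.
Among 2, 0, 5, the best is 5 at B. Subgame-perfect outcome: (B, R) with payoffs (5, 7).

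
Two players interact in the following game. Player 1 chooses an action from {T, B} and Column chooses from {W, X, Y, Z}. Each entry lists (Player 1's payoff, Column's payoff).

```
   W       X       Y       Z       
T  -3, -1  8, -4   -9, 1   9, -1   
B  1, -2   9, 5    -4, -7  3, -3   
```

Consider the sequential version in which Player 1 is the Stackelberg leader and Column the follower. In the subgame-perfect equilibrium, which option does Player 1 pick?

Solve by backward induction (Player 1 leads).
- T: BR = Y, leader payoff -9.
- B: BR = X, leader payoff 9.
Among -9, 9, the best is 9 at B. Subgame-perfect outcome: (B, X) with payoffs (9, 5).

B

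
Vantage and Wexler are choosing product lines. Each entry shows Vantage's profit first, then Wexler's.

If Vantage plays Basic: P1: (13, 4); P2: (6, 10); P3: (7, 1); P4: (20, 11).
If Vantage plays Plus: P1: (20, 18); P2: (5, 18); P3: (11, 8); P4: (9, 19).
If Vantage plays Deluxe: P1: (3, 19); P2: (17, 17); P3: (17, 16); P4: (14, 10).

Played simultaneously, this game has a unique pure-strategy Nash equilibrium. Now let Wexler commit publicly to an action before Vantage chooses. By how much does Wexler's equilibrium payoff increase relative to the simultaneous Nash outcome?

7

Work backward from Vantage's decision.
- P1: Vantage compares 13, 20, 3 and picks Plus; Wexler would get 18.
- P2: Vantage compares 6, 5, 17 and picks Deluxe; Wexler would get 17.
- P3: Vantage compares 7, 11, 17 and picks Deluxe; Wexler would get 16.
- P4: Vantage compares 20, 9, 14 and picks Basic; Wexler would get 11.
Among 18, 17, 16, 11, the best is 18 at P1. Subgame-perfect outcome: (Plus, P1) with payoffs (20, 18).
Now find the simultaneous Nash equilibrium.
Vantage's best replies: P1→Plus; P2→Deluxe; P3→Deluxe; P4→Basic.
Wexler's best replies: Basic→P4; Plus→P4; Deluxe→P1.
The unique mutual best reply is (Basic, P4), giving (20, 11).
Wexler's commitment gain: 18 − 11 = 7.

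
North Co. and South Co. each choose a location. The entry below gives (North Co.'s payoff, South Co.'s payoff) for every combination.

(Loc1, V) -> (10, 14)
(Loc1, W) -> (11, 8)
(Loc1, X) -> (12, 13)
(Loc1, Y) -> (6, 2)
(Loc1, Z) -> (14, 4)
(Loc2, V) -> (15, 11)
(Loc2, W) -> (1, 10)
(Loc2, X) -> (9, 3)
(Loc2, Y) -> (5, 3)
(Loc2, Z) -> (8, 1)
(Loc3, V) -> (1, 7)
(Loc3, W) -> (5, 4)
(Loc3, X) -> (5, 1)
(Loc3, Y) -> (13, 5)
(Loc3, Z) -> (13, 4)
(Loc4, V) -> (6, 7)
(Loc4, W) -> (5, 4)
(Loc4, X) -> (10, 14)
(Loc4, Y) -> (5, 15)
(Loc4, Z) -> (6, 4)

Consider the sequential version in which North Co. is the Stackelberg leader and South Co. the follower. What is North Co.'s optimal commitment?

Solve by backward induction (North Co. leads).
- Loc1: South Co. compares 14, 8, 13, 2, 4 and picks V; North Co. would get 10.
- Loc2: South Co. compares 11, 10, 3, 3, 1 and picks V; North Co. would get 15.
- Loc3: South Co. compares 7, 4, 1, 5, 4 and picks V; North Co. would get 1.
- Loc4: South Co. compares 7, 4, 14, 15, 4 and picks Y; North Co. would get 5.
Among 10, 15, 1, 5, the best is 15 at Loc2. Subgame-perfect outcome: (Loc2, V) with payoffs (15, 11).

Loc2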